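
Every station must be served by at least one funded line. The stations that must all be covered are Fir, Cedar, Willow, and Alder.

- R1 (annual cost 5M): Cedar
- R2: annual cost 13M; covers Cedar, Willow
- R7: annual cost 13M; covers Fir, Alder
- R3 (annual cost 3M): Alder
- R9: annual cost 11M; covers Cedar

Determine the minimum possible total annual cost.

Choose R2 and R7: together they cover Fir, Cedar, Willow, Alder — every station.
Total annual cost: 13 + 13 = 26.

26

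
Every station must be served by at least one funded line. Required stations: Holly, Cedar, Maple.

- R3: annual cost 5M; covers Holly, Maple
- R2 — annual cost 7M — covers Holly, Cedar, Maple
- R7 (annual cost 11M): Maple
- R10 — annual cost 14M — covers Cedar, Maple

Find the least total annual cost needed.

7

This is an integer covering problem.
R2 alone covers Holly, Cedar, Maple — every station.
Total annual cost: 7.
No cover costs less than 7.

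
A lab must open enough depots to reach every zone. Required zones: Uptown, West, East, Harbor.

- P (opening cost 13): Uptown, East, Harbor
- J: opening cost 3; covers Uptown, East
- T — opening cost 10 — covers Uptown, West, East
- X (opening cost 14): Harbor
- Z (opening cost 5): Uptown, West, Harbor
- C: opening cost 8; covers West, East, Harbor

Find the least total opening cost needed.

This is a weighted set-cover instance.
Choose J and Z: together they cover Uptown, West, East, Harbor — every zone.
Total opening cost: 3 + 5 = 8.
No cover costs less than 8.

8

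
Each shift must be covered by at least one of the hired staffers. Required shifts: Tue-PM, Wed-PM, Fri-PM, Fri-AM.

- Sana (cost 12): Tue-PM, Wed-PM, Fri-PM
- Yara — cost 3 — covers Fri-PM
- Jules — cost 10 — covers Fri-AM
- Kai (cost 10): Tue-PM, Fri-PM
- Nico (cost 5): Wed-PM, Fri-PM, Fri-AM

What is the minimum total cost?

This is an integer covering problem.
Choose Kai and Nico: together they cover Tue-PM, Wed-PM, Fri-PM, Fri-AM — every shift.
Total cost: 10 + 5 = 15.
No cover costs less than 15.

15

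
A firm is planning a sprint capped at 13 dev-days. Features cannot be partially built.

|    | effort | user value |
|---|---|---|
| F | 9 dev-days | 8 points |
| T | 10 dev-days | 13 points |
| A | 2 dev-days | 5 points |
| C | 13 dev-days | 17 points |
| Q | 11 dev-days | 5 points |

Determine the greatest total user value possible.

Allowing fractional choices, the relaxed optimum would be about 19.4, but features are indivisible.
T: effort 10 ≤ 13, user value 13.
C: effort 13 ≤ 13, user value 17.
T + A: effort 10 + 2 = 12 ≤ 13, user value 13 + 5 = 18.
Best is T and A with total user value 18.

18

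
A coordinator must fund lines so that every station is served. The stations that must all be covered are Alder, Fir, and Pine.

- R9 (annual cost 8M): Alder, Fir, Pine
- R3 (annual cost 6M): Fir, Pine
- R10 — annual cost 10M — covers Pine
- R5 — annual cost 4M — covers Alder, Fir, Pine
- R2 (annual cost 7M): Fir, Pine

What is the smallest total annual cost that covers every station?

This is an integer covering problem.
R5 alone covers Alder, Fir, Pine — every station.
Total annual cost: 4.
No cover costs less than 4.

4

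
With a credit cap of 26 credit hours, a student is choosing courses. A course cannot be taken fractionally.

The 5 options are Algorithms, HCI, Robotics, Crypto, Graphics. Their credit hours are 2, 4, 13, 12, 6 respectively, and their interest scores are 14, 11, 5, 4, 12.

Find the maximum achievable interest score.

This is a 0-1 knapsack instance.
Algorithms + HCI + Robotics + Graphics: credit hours 2 + 4 + 13 + 6 = 25 ≤ 26, interest score 14 + 11 + 5 + 12 = 42.
Algorithms + HCI + Graphics: credit hours 2 + 4 + 6 = 12 ≤ 26, interest score 14 + 11 + 12 = 37.
Algorithms + HCI + Crypto + Graphics: credit hours 2 + 4 + 12 + 6 = 24 ≤ 26, interest score 14 + 11 + 4 + 12 = 41.
Best is Algorithms, HCI, Robotics, and Graphics with total interest score 42.

42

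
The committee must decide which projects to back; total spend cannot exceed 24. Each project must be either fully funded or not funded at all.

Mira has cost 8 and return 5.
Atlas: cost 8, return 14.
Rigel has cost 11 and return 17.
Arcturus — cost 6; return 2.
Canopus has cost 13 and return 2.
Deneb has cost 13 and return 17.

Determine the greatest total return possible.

This is an integer program with binary decision variables.
Rigel + Deneb: cost 11 + 13 = 24 ≤ 24, return 17 + 17 = 34.
Atlas + Rigel: cost 8 + 11 = 19 ≤ 24, return 14 + 17 = 31.
Best is Rigel and Deneb with total return 34.

34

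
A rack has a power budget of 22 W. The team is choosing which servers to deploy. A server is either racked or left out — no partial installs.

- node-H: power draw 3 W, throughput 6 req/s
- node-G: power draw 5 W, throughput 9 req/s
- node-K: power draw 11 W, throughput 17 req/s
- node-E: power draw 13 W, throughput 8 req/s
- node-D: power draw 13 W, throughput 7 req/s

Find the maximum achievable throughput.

32

Treat it as a binary knapsack problem.
Allowing fractional choices, the relaxed optimum would be about 33.8, but servers are indivisible.
node-H + node-K: power draw 3 + 11 = 14 ≤ 22, throughput 6 + 17 = 23.
node-G + node-K: power draw 5 + 11 = 16 ≤ 22, throughput 9 + 17 = 26.
node-H + node-G + node-K: power draw 3 + 5 + 11 = 19 ≤ 22, throughput 6 + 9 + 17 = 32.
Best is node-H, node-G, and node-K with total throughput 32.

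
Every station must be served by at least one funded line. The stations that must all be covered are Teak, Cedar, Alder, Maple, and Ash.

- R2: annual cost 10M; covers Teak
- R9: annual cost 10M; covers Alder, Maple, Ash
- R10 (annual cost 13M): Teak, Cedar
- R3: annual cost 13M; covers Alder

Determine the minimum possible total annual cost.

Choose R9 and R10: together they cover Teak, Cedar, Alder, Maple, Ash — every station.
Total annual cost: 10 + 13 = 23.
No cover costs less than 23.

23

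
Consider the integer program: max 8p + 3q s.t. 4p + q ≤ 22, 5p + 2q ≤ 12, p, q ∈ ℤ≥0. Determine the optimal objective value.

The continuous relaxation peaks at (2.4, 0) with value 19.20; rounding to a feasible lattice point costs some objective.
(p,q)=(2,1): 4·2+1·1=9≤22, 5·2+2·1=12≤12, objective 19.
(p,q)=(2,0): 4·2+1·0=8≤22, 5·2+2·0=10≤12, objective 16.
(p,q)=(1,2): 4·1+1·2=6≤22, 5·1+2·2=9≤12, objective 14.
The best lattice point is (2,1), giving 19.

19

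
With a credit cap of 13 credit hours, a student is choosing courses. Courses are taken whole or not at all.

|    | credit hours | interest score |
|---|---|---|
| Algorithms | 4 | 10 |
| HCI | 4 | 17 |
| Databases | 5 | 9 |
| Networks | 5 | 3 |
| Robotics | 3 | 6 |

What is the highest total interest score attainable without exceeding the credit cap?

36

Allowing fractional choices, the relaxed optimum would be about 36.6, but courses are indivisible.
Algorithms + HCI + Robotics: credit hours 4 + 4 + 3 = 11 ≤ 13, interest score 10 + 17 + 6 = 33.
HCI + Databases + Robotics: credit hours 4 + 5 + 3 = 12 ≤ 13, interest score 17 + 9 + 6 = 32.
Algorithms + HCI + Databases: credit hours 4 + 4 + 5 = 13 ≤ 13, interest score 10 + 17 + 9 = 36.
Best is Algorithms, HCI, and Databases with total interest score 36.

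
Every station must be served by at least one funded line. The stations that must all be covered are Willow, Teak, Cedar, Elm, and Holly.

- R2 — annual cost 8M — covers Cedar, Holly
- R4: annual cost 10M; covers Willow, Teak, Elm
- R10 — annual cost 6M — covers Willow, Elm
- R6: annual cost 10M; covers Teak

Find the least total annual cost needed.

18

The greedy cost-per-new-station heuristic would pick R10, R2, and R4 for 24, but a cheaper cover exists.
Choose R2 and R4: together they cover Willow, Teak, Cedar, Elm, Holly — every station.
Total annual cost: 8 + 10 = 18.
No cover costs less than 18.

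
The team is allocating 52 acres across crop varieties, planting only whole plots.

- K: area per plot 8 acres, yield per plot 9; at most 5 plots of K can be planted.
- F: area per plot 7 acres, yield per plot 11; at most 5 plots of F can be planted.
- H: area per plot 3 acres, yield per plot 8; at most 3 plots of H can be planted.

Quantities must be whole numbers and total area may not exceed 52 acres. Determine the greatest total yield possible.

88

Take 1×K, 5×F, and 3×H: area 52 ≤ 52, yield 1·9 + 5·11 + 3·8 = 88.
H has the best ratio (8/3) and is taken to its limit of 3; remaining capacity is filled optimally with the others.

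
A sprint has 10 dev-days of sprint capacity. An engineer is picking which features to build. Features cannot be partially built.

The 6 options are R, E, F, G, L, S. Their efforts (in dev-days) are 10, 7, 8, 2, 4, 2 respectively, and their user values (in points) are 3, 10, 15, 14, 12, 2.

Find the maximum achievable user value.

29

Allowing fractional choices, the relaxed optimum would be about 33.5, but features are indivisible.
G + L: effort 2 + 4 = 6 ≤ 10, user value 14 + 12 = 26.
F + G: effort 8 + 2 = 10 ≤ 10, user value 15 + 14 = 29.
G + L + S: effort 2 + 4 + 2 = 8 ≤ 10, user value 14 + 12 + 2 = 28.
Best is F and G with total user value 29.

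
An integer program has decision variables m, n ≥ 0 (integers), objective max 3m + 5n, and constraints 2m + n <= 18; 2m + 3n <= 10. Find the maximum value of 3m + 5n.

(m,n)=(2,2): 2·2+1·2=6≤18, 2·2+3·2=10≤10, objective 16.
(m,n)=(0,3): 2·0+1·3=3≤18, 2·0+3·3=9≤10, objective 15.
(m,n)=(3,1): 2·3+1·1=7≤18, 2·3+3·1=9≤10, objective 14.
(m,n)=(1,2): 2·1+1·2=4≤18, 2·1+3·2=8≤10, objective 13.
Maximum is 16 at (m,n)=(2,2).

16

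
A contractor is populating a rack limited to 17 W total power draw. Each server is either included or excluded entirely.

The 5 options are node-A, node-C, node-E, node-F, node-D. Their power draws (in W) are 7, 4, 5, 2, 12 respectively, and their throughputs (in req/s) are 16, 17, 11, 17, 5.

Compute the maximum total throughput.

50

Take node-A, node-C, and node-F: power draw 7 + 4 + 2 = 13 ≤ 17, throughput 16 + 17 + 17 = 50.
No other feasible combination does better.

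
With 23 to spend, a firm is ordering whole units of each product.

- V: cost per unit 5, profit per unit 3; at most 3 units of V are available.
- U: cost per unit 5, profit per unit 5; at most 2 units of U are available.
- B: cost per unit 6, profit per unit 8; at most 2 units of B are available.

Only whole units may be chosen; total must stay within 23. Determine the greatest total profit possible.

This is a bounded integer knapsack.
1×V, 1×U, and 2×B: cost 22 ≤ 23, profit 1·3 + 1·5 + 2·8 = 24.
2×U and 2×B: cost 22 ≤ 23, profit 2·5 + 2·8 = 26.
Best is 26.

26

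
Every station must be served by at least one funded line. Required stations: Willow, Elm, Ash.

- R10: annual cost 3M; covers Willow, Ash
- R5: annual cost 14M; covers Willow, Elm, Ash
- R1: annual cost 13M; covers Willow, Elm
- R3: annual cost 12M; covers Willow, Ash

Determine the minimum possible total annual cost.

The greedy cost-per-new-station heuristic would pick R10 and R1 for 16, but a cheaper cover exists.
R5 alone covers Willow, Elm, Ash — every station.
Total annual cost: 14.
No cover costs less than 14.

14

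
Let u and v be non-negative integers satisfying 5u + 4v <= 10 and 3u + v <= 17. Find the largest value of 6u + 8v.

16

(u,v)=(0,2): 5·0+4·2=8≤10, 3·0+1·2=2≤17, objective 16.
(u,v)=(1,1): 5·1+4·1=9≤10, 3·1+1·1=4≤17, objective 14.
(u,v)=(0,1): 5·0+4·1=4≤10, 3·0+1·1=1≤17, objective 8.
Maximum is 16 at (u,v)=(0,2).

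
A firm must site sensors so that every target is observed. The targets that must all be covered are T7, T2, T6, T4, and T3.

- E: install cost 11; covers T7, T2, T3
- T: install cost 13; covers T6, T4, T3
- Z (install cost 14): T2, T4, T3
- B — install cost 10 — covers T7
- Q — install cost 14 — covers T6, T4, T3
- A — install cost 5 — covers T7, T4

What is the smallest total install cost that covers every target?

24

The greedy cost-per-new-target heuristic would pick A, E, and T for 29, but a cheaper cover exists.
Choose E and T: together they cover T7, T2, T6, T4, T3 — every target.
Total install cost: 11 + 13 = 24.
No cover costs less than 24.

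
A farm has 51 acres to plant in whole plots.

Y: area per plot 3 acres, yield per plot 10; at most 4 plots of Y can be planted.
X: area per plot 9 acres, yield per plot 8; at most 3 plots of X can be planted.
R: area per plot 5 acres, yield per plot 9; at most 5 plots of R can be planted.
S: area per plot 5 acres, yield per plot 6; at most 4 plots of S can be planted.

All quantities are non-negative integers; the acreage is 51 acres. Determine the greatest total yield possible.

99

Take 4×Y, 1×X, 5×R, and 1×S: area 51 ≤ 51, yield 4·10 + 1·8 + 5·9 + 1·6 = 99.
Y has the best ratio (10/3) and is taken to its limit of 4; remaining capacity is filled optimally with the others.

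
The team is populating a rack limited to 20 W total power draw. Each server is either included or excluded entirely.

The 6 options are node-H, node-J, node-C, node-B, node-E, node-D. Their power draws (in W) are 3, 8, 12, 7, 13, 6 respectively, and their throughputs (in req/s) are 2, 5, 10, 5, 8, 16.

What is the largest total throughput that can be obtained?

Allowing fractional choices, the relaxed optimum would be about 27.4, but servers are indivisible.
node-H + node-B + node-D: power draw 3 + 7 + 6 = 16 ≤ 20, throughput 2 + 5 + 16 = 23.
node-E + node-D: power draw 13 + 6 = 19 ≤ 20, throughput 8 + 16 = 24.
node-C + node-D: power draw 12 + 6 = 18 ≤ 20, throughput 10 + 16 = 26.
Best is node-C and node-D with total throughput 26.

26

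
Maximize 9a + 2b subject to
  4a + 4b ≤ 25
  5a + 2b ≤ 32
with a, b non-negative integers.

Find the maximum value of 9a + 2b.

(a,b)=(6,0): 4·6+4·0=24≤25, 5·6+2·0=30≤32, objective 54.
(a,b)=(5,1): 4·5+4·1=24≤25, 5·5+2·1=27≤32, objective 47.
No feasible integer point exceeds 54.

54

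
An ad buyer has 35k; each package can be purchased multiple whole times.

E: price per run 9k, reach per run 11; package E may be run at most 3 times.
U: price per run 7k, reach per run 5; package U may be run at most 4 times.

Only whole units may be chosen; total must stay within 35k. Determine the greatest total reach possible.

Take 3×E and 1×U: price 34 ≤ 35, reach 3·11 + 1·5 = 38.
E has the best ratio (11/9) and is taken to its limit of 3; remaining capacity is filled optimally with the others.

38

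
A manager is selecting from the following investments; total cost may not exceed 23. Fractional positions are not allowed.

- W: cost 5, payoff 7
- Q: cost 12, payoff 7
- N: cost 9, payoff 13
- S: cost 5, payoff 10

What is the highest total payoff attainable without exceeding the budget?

Take W, N, and S: cost 5 + 9 + 5 = 19 ≤ 23, payoff 7 + 13 + 10 = 30.
No other feasible combination does better.

30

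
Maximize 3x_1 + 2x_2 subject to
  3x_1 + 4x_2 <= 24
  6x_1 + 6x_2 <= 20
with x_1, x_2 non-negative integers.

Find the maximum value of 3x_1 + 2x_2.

9

The continuous relaxation peaks at (3.33, 0) with value 10.00; rounding to a feasible lattice point costs some objective.
(x_1,x_2)=(3,0): 3·3+4·0=9≤24, 6·3+6·0=18≤20, objective 9.
(x_1,x_2)=(2,1): 3·2+4·1=10≤24, 6·2+6·1=18≤20, objective 8.
(x_1,x_2)=(2,0): 3·2+4·0=6≤24, 6·2+6·0=12≤20, objective 6.
No feasible integer point exceeds 9.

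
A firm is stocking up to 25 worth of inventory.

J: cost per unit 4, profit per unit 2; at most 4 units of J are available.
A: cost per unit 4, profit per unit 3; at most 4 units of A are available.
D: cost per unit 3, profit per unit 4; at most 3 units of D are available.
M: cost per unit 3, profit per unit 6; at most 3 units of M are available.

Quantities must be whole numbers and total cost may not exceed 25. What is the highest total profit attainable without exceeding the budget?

33

M has the best ratio (6/3); taking only M gives at most 3×6 = 18 (stopped by the supply cap of 3).
Mixing does better — 1×A, 3×D, and 3×M: cost 22 ≤ 25, profit 1·3 + 3·4 + 3·6 = 33.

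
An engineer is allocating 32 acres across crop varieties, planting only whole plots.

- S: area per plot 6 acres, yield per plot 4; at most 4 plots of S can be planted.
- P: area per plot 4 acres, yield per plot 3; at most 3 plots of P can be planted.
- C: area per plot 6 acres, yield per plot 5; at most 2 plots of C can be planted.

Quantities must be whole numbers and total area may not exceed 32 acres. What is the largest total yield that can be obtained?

24

1×S, 3×P, and 2×C: area 30 ≤ 32, yield 1·4 + 3·3 + 2·5 = 23.
2×S, 2×P, and 2×C: area 32 ≤ 32, yield 2·4 + 2·3 + 2·5 = 24.
Best is 24.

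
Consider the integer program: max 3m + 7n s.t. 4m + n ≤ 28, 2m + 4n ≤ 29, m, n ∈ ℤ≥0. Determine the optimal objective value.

The continuous relaxation peaks at (0, 7.25) with value 50.75; rounding to a feasible lattice point costs some objective.
(m,n)=(0,7): 4·0+1·7=7≤28, 2·0+4·7=28≤29, objective 49.
(m,n)=(1,6): 4·1+1·6=10≤28, 2·1+4·6=26≤29, objective 45.
No feasible integer point exceeds 49.

49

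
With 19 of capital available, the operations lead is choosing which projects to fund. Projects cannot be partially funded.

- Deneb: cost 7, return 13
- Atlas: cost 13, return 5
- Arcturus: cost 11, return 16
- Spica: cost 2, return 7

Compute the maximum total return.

29

Treat it as a binary knapsack problem.
Deneb + Arcturus: cost 7 + 11 = 18 ≤ 19, return 13 + 16 = 29.
Arcturus + Spica: cost 11 + 2 = 13 ≤ 19, return 16 + 7 = 23.
Deneb + Spica: cost 7 + 2 = 9 ≤ 19, return 13 + 7 = 20.
Best is Deneb and Arcturus with total return 29.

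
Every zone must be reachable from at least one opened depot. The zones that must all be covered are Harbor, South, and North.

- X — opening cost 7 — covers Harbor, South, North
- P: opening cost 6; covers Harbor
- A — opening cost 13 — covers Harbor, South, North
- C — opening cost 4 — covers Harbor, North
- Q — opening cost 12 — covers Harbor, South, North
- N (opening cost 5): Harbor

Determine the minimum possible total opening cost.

This is an integer covering problem.
The greedy cost-per-new-zone heuristic would pick C and X for 11, but a cheaper cover exists.
X alone covers Harbor, South, North — every zone.
Total opening cost: 7.
No cover costs less than 7.

7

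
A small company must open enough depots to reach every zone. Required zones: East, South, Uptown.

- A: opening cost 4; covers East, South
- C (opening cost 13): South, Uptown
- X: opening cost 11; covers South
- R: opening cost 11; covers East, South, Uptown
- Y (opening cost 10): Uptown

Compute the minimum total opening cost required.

11

The greedy cost-per-new-zone heuristic would pick A and Y for 14, but a cheaper cover exists.
R alone covers East, South, Uptown — every zone.
Total opening cost: 11.
No cover costs less than 11.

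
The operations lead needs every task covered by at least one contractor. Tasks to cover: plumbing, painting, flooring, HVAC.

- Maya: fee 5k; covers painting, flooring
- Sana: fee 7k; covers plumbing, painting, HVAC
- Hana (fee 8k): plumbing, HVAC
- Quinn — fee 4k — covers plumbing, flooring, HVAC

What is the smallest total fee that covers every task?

9

This is an integer covering problem.
Choose Maya and Quinn: together they cover plumbing, painting, flooring, HVAC — every task.
Total fee: 5 + 4 = 9.
No cover costs less than 9.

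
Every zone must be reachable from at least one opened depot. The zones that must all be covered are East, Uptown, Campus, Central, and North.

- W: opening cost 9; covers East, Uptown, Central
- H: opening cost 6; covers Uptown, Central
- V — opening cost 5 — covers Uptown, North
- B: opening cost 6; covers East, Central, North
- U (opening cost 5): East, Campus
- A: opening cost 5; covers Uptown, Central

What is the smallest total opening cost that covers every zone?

The greedy cost-per-new-zone heuristic would pick B, V, and U for 16, but a cheaper cover exists.
Choose V, U, and A: together they cover East, Uptown, Campus, Central, North — every zone.
Total opening cost: 5 + 5 + 5 = 15.
No cover costs less than 15.

15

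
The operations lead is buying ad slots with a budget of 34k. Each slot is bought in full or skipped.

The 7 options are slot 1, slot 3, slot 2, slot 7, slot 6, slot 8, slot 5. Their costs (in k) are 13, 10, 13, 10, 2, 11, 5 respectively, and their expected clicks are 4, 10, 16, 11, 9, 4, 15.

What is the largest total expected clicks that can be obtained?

slot 3 + slot 7 + slot 6 + slot 5: cost 10 + 10 + 2 + 5 = 27 ≤ 34, expected clicks 10 + 11 + 9 + 15 = 45.
slot 3 + slot 2 + slot 6 + slot 5: cost 10 + 13 + 2 + 5 = 30 ≤ 34, expected clicks 10 + 16 + 9 + 15 = 50.
slot 2 + slot 7 + slot 6 + slot 5: cost 13 + 10 + 2 + 5 = 30 ≤ 34, expected clicks 16 + 11 + 9 + 15 = 51.
Best is slot 2, slot 7, slot 6, and slot 5 with total expected clicks 51.

51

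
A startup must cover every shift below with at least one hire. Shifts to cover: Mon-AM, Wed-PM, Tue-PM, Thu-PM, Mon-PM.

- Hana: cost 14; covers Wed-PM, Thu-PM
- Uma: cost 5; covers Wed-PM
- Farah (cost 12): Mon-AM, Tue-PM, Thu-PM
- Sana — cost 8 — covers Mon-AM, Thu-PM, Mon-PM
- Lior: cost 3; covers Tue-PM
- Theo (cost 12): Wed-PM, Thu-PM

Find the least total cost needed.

Choose Uma, Sana, and Lior: together they cover Mon-AM, Wed-PM, Tue-PM, Thu-PM, Mon-PM — every shift.
Total cost: 5 + 8 + 3 = 16.

16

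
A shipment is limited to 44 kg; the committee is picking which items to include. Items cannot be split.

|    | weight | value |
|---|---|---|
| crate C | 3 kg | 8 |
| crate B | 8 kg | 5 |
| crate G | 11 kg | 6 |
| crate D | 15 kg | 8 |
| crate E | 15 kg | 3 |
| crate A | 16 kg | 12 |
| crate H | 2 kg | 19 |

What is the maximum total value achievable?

crate C + crate B + crate G + crate A + crate H: weight 3 + 8 + 11 + 16 + 2 = 40 ≤ 44, value 8 + 5 + 6 + 12 + 19 = 50.
crate C + crate B + crate D + crate A + crate H: weight 3 + 8 + 15 + 16 + 2 = 44 ≤ 44, value 8 + 5 + 8 + 12 + 19 = 52.
crate C + crate D + crate A + crate H: weight 3 + 15 + 16 + 2 = 36 ≤ 44, value 8 + 8 + 12 + 19 = 47.
Best is crate C, crate B, crate D, crate A, and crate H with total value 52.

52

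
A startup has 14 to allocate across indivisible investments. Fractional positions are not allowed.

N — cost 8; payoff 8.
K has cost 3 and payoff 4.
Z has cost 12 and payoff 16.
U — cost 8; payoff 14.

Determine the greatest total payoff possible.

18

Treat it as a binary knapsack problem.
K + U: cost 3 + 8 = 11 ≤ 14, payoff 4 + 14 = 18.
Z: cost 12 ≤ 14, payoff 16.
U: cost 8 ≤ 14, payoff 14.
Best is K and U with total payoff 18.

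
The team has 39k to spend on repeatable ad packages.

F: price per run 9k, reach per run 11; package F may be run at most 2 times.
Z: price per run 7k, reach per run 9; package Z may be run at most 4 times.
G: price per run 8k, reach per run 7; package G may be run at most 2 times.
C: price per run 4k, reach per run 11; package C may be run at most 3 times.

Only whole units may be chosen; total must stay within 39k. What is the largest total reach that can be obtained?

C has the best ratio (11/4); taking only C gives at most 3×11 = 33 (stopped by the supply cap of 3).
Mixing does better — 2×F, 1×Z, and 3×C: price 37 ≤ 39, reach 2·11 + 1·9 + 3·11 = 64.

64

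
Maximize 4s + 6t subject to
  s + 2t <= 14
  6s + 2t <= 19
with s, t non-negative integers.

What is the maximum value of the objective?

The continuous relaxation peaks at (1, 6.5) with value 43.00; rounding to a feasible lattice point costs some objective.
(s,t)=(0,7): 1·0+2·7=14≤14, 6·0+2·7=14≤19, objective 42.
(s,t)=(1,6): 1·1+2·6=13≤14, 6·1+2·6=18≤19, objective 40.
(s,t)=(0,6): 1·0+2·6=12≤14, 6·0+2·6=12≤19, objective 36.
(s,t)=(1,5): 1·1+2·5=11≤14, 6·1+2·5=16≤19, objective 34.
Maximum is 42 at (s,t)=(0,7).

42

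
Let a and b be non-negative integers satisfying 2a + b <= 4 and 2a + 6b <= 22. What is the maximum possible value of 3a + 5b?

15

The continuous relaxation peaks at (0.2, 3.6) with value 18.60; rounding to a feasible lattice point costs some objective.
(a,b)=(0,3): 2·0+1·3=3≤4, 2·0+6·3=18≤22, objective 15.
(a,b)=(1,2): 2·1+1·2=4≤4, 2·1+6·2=14≤22, objective 13.
(a,b)=(0,2): 2·0+1·2=2≤4, 2·0+6·2=12≤22, objective 10.
No feasible integer point exceeds 15.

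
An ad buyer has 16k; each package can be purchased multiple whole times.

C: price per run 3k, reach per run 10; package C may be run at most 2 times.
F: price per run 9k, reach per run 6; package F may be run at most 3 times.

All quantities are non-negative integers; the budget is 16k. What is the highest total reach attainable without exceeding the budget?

This is a bounded integer knapsack.
2×C and 1×F: price 15 ≤ 16, reach 2·10 + 1·6 = 26.
2×C: price 6 ≤ 16, reach 2·10 = 20.
Best is 26.

26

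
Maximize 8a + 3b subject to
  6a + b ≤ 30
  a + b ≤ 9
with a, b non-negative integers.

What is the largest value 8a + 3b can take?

(a,b)=(4,5): 6·4+1·5=29≤30, 1·4+1·5=9≤9, objective 47.
(a,b)=(4,4): 6·4+1·4=28≤30, 1·4+1·4=8≤9, objective 44.
(a,b)=(3,6): 6·3+1·6=24≤30, 1·3+1·6=9≤9, objective 42.
No feasible integer point exceeds 47.

47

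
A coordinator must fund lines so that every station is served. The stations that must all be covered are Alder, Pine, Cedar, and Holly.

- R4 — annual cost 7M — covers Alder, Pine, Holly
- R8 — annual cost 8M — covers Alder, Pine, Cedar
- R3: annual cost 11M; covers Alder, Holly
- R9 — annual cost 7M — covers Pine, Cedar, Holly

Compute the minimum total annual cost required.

Choose R4 and R9: together they cover Alder, Pine, Cedar, Holly — every station.
Total annual cost: 7 + 7 = 14.

14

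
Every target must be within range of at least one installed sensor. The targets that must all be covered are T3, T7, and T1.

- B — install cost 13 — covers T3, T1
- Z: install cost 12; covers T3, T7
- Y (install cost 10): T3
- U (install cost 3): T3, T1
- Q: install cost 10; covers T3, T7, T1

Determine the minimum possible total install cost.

10

Q alone covers T3, T7, T1 — every target.
Total install cost: 10.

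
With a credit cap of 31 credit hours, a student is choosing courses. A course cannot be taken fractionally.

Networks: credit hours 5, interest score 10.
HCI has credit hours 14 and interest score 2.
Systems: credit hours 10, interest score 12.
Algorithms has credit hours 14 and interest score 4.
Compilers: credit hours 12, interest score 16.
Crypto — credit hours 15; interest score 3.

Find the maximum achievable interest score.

Treat it as a binary knapsack problem.
Networks + Systems + Compilers: credit hours 5 + 10 + 12 = 27 ≤ 31, interest score 10 + 12 + 16 = 38.
Networks + Algorithms + Compilers: credit hours 5 + 14 + 12 = 31 ≤ 31, interest score 10 + 4 + 16 = 30.
Best is Networks, Systems, and Compilers with total interest score 38.

38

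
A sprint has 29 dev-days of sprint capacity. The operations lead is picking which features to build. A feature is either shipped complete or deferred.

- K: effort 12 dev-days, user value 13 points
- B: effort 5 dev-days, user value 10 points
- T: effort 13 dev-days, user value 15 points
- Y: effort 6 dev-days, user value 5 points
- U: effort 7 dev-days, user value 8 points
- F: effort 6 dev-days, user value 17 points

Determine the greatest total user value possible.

45

This is an integer program with binary decision variables.
Allowing fractional choices, the relaxed optimum would be about 47.7, but features are indivisible.
B + T + F: effort 5 + 13 + 6 = 24 ≤ 29, user value 10 + 15 + 17 = 42.
K + B + Y + F: effort 12 + 5 + 6 + 6 = 29 ≤ 29, user value 13 + 10 + 5 + 17 = 45.
Best is K, B, Y, and F with total user value 45.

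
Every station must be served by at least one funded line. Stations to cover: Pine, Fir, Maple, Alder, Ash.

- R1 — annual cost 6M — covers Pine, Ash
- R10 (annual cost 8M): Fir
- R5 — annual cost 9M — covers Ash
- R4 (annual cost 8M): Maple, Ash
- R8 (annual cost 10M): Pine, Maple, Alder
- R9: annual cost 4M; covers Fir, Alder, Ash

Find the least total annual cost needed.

Choose R8 and R9: together they cover Pine, Fir, Maple, Alder, Ash — every station.
Total annual cost: 10 + 4 = 14.
No cover costs less than 14.

14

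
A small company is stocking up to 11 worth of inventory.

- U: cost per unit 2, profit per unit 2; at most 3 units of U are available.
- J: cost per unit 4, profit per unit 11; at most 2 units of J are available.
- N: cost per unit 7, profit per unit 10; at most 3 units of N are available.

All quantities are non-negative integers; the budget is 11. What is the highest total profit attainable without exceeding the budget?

24

2×J: cost 8 ≤ 11, profit 2·11 = 22.
1×U and 2×J: cost 10 ≤ 11, profit 1·2 + 2·11 = 24.
Best is 24.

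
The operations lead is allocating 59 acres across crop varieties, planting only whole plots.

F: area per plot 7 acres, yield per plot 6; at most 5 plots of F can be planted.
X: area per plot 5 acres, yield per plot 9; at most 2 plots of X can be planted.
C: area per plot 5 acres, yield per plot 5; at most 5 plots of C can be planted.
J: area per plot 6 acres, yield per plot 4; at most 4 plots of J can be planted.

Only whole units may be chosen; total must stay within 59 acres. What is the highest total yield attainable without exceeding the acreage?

62

X has the best ratio (9/5); taking only X gives at most 2×9 = 18 (stopped by the supply cap of 2).
Mixing does better — 4×F, 2×X, and 4×C: area 58 ≤ 59, yield 4·6 + 2·9 + 4·5 = 62.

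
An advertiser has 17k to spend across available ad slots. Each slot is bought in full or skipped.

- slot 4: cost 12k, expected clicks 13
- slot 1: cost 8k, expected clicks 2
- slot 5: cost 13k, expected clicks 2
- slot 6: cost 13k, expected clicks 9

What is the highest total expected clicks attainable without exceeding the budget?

slot 6: cost 13 ≤ 17, expected clicks 9.
slot 1: cost 8 ≤ 17, expected clicks 2.
slot 4: cost 12 ≤ 17, expected clicks 13.
Best is slot 4 with total expected clicks 13.

13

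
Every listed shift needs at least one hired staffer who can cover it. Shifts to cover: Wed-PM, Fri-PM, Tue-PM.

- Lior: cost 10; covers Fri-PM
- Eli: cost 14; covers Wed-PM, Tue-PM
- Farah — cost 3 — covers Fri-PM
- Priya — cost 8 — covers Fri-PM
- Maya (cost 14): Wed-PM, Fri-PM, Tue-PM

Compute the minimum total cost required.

The greedy cost-per-new-shift heuristic would pick Farah and Eli for 17, but a cheaper cover exists.
Maya alone covers Wed-PM, Fri-PM, Tue-PM — every shift.
Total cost: 14.
No cover costs less than 14.

14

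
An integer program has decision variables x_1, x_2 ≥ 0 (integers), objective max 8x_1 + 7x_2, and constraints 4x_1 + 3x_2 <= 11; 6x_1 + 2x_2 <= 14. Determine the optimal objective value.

23

(x_1,x_2)=(2,1): 4·2+3·1=11≤11, 6·2+2·1=14≤14, objective 23.
(x_1,x_2)=(1,2): 4·1+3·2=10≤11, 6·1+2·2=10≤14, objective 22.
(x_1,x_2)=(0,3): 4·0+3·3=9≤11, 6·0+2·3=6≤14, objective 21.
The best lattice point is (2,1), giving 23.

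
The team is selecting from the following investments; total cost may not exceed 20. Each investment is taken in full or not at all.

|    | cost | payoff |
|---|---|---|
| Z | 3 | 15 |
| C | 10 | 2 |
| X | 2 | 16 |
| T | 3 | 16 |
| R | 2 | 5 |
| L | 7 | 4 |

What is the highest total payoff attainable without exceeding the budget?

56

Allowing fractional choices, the relaxed optimum would be about 56.6, but investments are indivisible.
Z + X + T + R + L: cost 3 + 2 + 3 + 2 + 7 = 17 ≤ 20, payoff 15 + 16 + 16 + 5 + 4 = 56.
Z + C + X + T + R: cost 3 + 10 + 2 + 3 + 2 = 20 ≤ 20, payoff 15 + 2 + 16 + 16 + 5 = 54.
Z + X + T + R: cost 3 + 2 + 3 + 2 = 10 ≤ 20, payoff 15 + 16 + 16 + 5 = 52.
Best is Z, X, T, R, and L with total payoff 56.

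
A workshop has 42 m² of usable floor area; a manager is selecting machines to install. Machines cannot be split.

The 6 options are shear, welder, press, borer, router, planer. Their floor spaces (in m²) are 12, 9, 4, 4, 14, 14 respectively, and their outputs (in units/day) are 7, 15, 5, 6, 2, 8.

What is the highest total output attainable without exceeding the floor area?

36

shear + welder + press + planer: floor space 12 + 9 + 4 + 14 = 39 ≤ 42, output 7 + 15 + 5 + 8 = 35.
welder + press + borer + planer: floor space 9 + 4 + 4 + 14 = 31 ≤ 42, output 15 + 5 + 6 + 8 = 34.
shear + welder + borer + planer: floor space 12 + 9 + 4 + 14 = 39 ≤ 42, output 7 + 15 + 6 + 8 = 36.
Best is shear, welder, borer, and planer with total output 36.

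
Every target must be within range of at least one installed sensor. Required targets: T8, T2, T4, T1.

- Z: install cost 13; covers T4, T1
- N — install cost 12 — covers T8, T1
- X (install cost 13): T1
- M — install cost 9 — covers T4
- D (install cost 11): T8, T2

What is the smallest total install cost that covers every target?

24

This is an integer covering problem.
Choose Z and D: together they cover T8, T2, T4, T1 — every target.
Total install cost: 13 + 11 = 24.
No cover costs less than 24.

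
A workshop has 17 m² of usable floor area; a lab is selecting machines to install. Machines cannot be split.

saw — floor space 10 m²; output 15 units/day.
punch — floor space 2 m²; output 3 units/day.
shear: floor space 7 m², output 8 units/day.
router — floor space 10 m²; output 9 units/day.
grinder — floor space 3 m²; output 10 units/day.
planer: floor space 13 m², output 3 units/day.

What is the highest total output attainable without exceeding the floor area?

saw + grinder: floor space 10 + 3 = 13 ≤ 17, output 15 + 10 = 25.
saw + punch + grinder: floor space 10 + 2 + 3 = 15 ≤ 17, output 15 + 3 + 10 = 28.
Best is saw, punch, and grinder with total output 28.

28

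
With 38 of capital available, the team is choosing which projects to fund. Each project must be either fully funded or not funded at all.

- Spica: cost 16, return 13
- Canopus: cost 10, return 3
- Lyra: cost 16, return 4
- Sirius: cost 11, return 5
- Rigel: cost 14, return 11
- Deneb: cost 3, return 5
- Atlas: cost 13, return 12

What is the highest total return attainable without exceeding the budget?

30

This is an integer program with binary decision variables.
Allowing fractional choices, the relaxed optimum would be about 34.7, but projects are indivisible.
Rigel + Deneb + Atlas: cost 14 + 3 + 13 = 30 ≤ 38, return 11 + 5 + 12 = 28.
Spica + Rigel + Deneb: cost 16 + 14 + 3 = 33 ≤ 38, return 13 + 11 + 5 = 29.
Spica + Deneb + Atlas: cost 16 + 3 + 13 = 32 ≤ 38, return 13 + 5 + 12 = 30.
Best is Spica, Deneb, and Atlas with total return 30.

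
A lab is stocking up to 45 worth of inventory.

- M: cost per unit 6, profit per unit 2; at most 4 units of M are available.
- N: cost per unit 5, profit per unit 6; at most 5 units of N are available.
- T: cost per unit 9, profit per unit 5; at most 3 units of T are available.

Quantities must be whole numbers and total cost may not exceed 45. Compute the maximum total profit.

40

N has the best ratio (6/5); taking only N gives at most 5×6 = 30 (stopped by the supply cap of 5).
Mixing does better — 5×N and 2×T: cost 43 ≤ 45, profit 5·6 + 2·5 = 40.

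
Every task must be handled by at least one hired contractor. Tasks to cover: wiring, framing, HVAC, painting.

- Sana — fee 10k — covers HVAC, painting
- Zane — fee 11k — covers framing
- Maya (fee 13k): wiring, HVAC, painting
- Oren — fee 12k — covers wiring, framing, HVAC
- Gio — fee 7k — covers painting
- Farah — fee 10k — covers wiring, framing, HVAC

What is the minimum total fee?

17

Choose Gio and Farah: together they cover wiring, framing, HVAC, painting — every task.
Total fee: 7 + 10 = 17.
No cover costs less than 17.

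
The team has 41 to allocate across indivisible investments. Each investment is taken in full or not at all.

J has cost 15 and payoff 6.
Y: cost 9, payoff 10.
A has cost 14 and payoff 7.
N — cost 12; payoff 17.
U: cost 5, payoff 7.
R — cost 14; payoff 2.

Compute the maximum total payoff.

Take Y, A, N, and U: cost 9 + 14 + 12 + 5 = 40 ≤ 41, payoff 10 + 7 + 17 + 7 = 41.
No other feasible combination does better.

41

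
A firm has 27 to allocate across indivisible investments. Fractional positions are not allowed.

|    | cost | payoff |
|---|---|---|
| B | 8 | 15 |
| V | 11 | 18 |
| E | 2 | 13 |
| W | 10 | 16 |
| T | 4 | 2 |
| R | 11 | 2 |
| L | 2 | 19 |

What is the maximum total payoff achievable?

67

This is an integer program with binary decision variables.
Allowing fractional choices, the relaxed optimum would be about 71.4, but investments are indivisible.
B + V + E + L: cost 8 + 11 + 2 + 2 = 23 ≤ 27, payoff 15 + 18 + 13 + 19 = 65.
B + V + E + T + L: cost 8 + 11 + 2 + 4 + 2 = 27 ≤ 27, payoff 15 + 18 + 13 + 2 + 19 = 67.
V + E + W + L: cost 11 + 2 + 10 + 2 = 25 ≤ 27, payoff 18 + 13 + 16 + 19 = 66.
Best is B, V, E, T, and L with total payoff 67.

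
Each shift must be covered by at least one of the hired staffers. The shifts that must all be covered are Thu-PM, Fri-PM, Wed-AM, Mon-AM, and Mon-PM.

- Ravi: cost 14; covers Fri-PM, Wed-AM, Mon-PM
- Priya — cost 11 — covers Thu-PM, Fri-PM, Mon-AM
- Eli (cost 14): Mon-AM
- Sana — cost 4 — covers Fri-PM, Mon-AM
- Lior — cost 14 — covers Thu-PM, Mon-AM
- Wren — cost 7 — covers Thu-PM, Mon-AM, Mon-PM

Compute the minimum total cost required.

Choose Ravi and Wren: together they cover Thu-PM, Fri-PM, Wed-AM, Mon-AM, Mon-PM — every shift.
Total cost: 14 + 7 = 21.

21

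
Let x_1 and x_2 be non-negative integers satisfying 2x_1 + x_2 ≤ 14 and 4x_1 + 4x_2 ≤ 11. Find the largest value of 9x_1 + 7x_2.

The continuous relaxation peaks at (2.75, 0) with value 24.75; rounding to a feasible lattice point costs some objective.
(x_1,x_2)=(2,0) is feasible, giving 18.
(x_1,x_2)=(1,1) is feasible, giving 16.
(x_1,x_2)=(1,0) is feasible, giving 9.
No feasible integer point exceeds 18.

18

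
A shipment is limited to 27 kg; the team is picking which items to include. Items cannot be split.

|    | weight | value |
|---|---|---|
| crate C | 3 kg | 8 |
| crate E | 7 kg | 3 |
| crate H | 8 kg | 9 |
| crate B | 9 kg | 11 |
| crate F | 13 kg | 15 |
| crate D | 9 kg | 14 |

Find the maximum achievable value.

Allowing fractional choices, the relaxed optimum would be about 39.9, but items are indivisible.
crate C + crate F + crate D: weight 3 + 13 + 9 = 25 ≤ 27, value 8 + 15 + 14 = 37.
crate C + crate B + crate F: weight 3 + 9 + 13 = 25 ≤ 27, value 8 + 11 + 15 = 34.
crate H + crate B + crate D: weight 8 + 9 + 9 = 26 ≤ 27, value 9 + 11 + 14 = 34.
Best is crate C, crate F, and crate D with total value 37.

37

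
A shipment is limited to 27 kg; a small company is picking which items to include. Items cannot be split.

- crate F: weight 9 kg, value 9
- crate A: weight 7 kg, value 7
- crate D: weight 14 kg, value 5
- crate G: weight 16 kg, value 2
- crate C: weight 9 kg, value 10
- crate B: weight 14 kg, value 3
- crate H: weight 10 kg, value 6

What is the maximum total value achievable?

Take crate F, crate A, and crate C: weight 9 + 7 + 9 = 25 ≤ 27, value 9 + 7 + 10 = 26.
No other feasible combination does better.

26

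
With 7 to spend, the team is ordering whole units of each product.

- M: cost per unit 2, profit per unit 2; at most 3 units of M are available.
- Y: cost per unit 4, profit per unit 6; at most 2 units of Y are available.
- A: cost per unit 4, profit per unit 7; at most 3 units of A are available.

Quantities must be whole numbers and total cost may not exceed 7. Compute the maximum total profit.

A has the best ratio (7/4); taking only A gives at most 1×7 = 7 (stopped by the cost limit).
Mixing does better — 1×M and 1×A: cost 6 ≤ 7, profit 1·2 + 1·7 = 9.

9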